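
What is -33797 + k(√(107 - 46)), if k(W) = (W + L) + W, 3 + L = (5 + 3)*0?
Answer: -33800 + 2*√61 ≈ -33784.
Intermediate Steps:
L = -3 (L = -3 + (5 + 3)*0 = -3 + 8*0 = -3 + 0 = -3)
k(W) = -3 + 2*W (k(W) = (W - 3) + W = (-3 + W) + W = -3 + 2*W)
-33797 + k(√(107 - 46)) = -33797 + (-3 + 2*√(107 - 46)) = -33797 + (-3 + 2*√61) = -33800 + 2*√61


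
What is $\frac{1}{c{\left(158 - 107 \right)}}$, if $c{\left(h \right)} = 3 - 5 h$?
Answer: $- \frac{1}{252} \approx -0.0039683$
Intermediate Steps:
$\frac{1}{c{\left(158 - 107 \right)}} = \frac{1}{3 - 5 \left(158 - 107\right)} = \frac{1}{3 - 255} = \frac{1}{-252} = - \frac{1}{252}$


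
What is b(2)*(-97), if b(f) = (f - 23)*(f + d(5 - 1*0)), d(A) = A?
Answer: 14259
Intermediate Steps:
b(f) = (-23 + f)*(5 + f) (b(f) = (f - 23)*(f + (5 - 1*0)) = (-23 + f)*(f + (5 + 0)) = (-23 + f)*(f + 5) = (-23 + f)*(5 + f))
b(2)*(-97) = (-115 + 2² - 18*2)*(-97) = (-115 + 4 - 36)*(-97) = -147*(-97) = 14259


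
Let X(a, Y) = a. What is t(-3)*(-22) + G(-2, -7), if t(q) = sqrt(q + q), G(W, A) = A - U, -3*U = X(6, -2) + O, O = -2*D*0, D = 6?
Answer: -5 - 22*I*sqrt(6) ≈ -5.0 - 53.889*I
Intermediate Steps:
O = 0 (O = -2*6*0 = -12*0 = 0)
U = -2 (U = -(6 + 0)/3 = -1/3*6 = -2)
G(W, A) = 2 + A (G(W, A) = A - 1*(-2) = A + 2 = 2 + A)
t(q) = sqrt(2)*sqrt(q) (t(q) = sqrt(2*q) = sqrt(2)*sqrt(q))
t(-3)*(-22) + G(-2, -7) = (sqrt(2)*sqrt(-3))*(-22) + (2 - 7) = (sqrt(2)*(I*sqrt(3)))*(-22) - 5 = (I*sqrt(6))*(-22) - 5 = -22*I*sqrt(6) - 5 = -5 - 22*I*sqrt(6)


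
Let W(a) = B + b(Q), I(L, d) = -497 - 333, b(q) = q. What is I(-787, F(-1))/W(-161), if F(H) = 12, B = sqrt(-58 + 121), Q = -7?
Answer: -415 - 1245*sqrt(7)/7 ≈ -885.57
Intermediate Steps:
B = 3*sqrt(7) (B = sqrt(63) = 3*sqrt(7) ≈ 7.9373)
I(L, d) = -830
W(a) = -7 + 3*sqrt(7) (W(a) = 3*sqrt(7) - 7 = -7 + 3*sqrt(7))
I(-787, F(-1))/W(-161) = -830/(-7 + 3*sqrt(7))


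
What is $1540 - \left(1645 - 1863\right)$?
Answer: $1758$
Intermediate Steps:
$1540 - \left(1645 - 1863\right) = 1540 - -218 = 1540 + 218 = 1758$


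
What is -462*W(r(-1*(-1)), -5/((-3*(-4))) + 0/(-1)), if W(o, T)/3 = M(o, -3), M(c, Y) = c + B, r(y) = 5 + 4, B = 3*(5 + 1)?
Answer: -37422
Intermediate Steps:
B = 18 (B = 3*6 = 18)
r(y) = 9
M(c, Y) = 18 + c (M(c, Y) = c + 18 = 18 + c)
W(o, T) = 54 + 3*o (W(o, T) = 3*(18 + o) = 54 + 3*o)
-462*W(r(-1*(-1)), -5/((-3*(-4))) + 0/(-1)) = -462*(54 + 3*9) = -462*(54 + 27) = -462*81 = -37422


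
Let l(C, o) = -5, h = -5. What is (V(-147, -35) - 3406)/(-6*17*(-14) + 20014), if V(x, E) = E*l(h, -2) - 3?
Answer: -1617/10721 ≈ -0.15083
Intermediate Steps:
V(x, E) = -3 - 5*E (V(x, E) = E*(-5) - 3 = -5*E - 3 = -3 - 5*E)
(V(-147, -35) - 3406)/(-6*17*(-14) + 20014) = ((-3 - 5*(-35)) - 3406)/(-6*17*(-14) + 20014) = ((-3 + 175) - 3406)/(-102*(-14) + 20014) = (172 - 3406)/(1428 + 20014) = -3234/21442 = -3234*1/21442 = -1617/10721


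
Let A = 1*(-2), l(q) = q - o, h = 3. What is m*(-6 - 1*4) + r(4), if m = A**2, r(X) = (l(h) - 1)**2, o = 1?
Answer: -39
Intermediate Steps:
l(q) = -1 + q (l(q) = q - 1*1 = q - 1 = -1 + q)
A = -2
r(X) = 1 (r(X) = ((-1 + 3) - 1)**2 = (2 - 1)**2 = 1**2 = 1)
m = 4 (m = (-2)**2 = 4)
m*(-6 - 1*4) + r(4) = 4*(-6 - 1*4) + 1 = 4*(-6 - 4) + 1 = 4*(-10) + 1 = -40 + 1 = -39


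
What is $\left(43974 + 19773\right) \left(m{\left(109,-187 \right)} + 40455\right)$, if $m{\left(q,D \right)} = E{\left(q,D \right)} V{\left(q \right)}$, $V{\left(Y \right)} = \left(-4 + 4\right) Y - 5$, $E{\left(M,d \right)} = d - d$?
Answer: $2578884885$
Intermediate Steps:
$E{\left(M,d \right)} = 0$
$V{\left(Y \right)} = -5$ ($V{\left(Y \right)} = 0 Y - 5 = 0 - 5 = -5$)
$m{\left(q,D \right)} = 0$ ($m{\left(q,D \right)} = 0 \left(-5\right) = 0$)
$\left(43974 + 19773\right) \left(m{\left(109,-187 \right)} + 40455\right) = \left(43974 + 19773\right) \left(0 + 40455\right) = 63747 \cdot 40455 = 2578884885$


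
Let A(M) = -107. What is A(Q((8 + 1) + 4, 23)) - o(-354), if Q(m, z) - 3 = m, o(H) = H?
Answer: 247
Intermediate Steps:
Q(m, z) = 3 + m
A(Q((8 + 1) + 4, 23)) - o(-354) = -107 - 1*(-354) = -107 + 354 = 247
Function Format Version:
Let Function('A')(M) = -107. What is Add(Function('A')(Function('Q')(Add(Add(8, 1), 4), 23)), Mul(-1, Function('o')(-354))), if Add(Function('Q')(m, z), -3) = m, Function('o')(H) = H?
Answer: 247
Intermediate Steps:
Function('Q')(m, z) = Add(3, m)
Add(Function('A')(Function('Q')(Add(Add(8, 1), 4), 23)), Mul(-1, Function('o')(-354))) = Add(-107, Mul(-1, -354)) = Add(-107, 354) = 247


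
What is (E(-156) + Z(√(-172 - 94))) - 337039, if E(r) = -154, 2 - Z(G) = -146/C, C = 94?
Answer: -15847904/47 ≈ -3.3719e+5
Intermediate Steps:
Z(G) = 167/47 (Z(G) = 2 - (-146)/94 = 2 - 1*(-73/47) = 2 + 73/47 = 167/47)
(E(-156) + Z(√(-172 - 94))) - 337039 = (-154 + 167/47) - 337039 = -7071/47 - 337039 = -15847904/47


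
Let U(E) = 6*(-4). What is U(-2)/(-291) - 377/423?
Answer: -33185/41031 ≈ -0.80878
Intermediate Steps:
U(E) = -24
U(-2)/(-291) - 377/423 = -24/(-291) - 377/423 = -24*(-1/291) - 377*1/423 = 8/97 - 377/423 = -33185/41031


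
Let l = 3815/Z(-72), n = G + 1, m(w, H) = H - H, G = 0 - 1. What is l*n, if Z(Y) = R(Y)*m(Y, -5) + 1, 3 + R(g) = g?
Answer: 0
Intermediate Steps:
G = -1
m(w, H) = 0
R(g) = -3 + g
n = 0 (n = -1 + 1 = 0)
Z(Y) = 1 (Z(Y) = (-3 + Y)*0 + 1 = 0 + 1 = 1)
l = 3815 (l = 3815/1 = 3815*1 = 3815)
l*n = 3815*0 = 0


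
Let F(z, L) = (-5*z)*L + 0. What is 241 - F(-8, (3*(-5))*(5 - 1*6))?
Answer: -359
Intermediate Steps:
F(z, L) = -5*L*z (F(z, L) = -5*L*z + 0 = -5*L*z)
241 - F(-8, (3*(-5))*(5 - 1*6)) = 241 - (-5)*(3*(-5))*(5 - 1*6)*(-8) = 241 - (-5)*(-15*(5 - 6))*(-8) = 241 - (-5)*(-15*(-1))*(-8) = 241 - (-5)*15*(-8) = 241 - 1*600 = 241 - 600 = -359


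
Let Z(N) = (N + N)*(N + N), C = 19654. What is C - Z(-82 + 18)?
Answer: 3270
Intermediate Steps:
Z(N) = 4*N² (Z(N) = (2*N)*(2*N) = 4*N²)
C - Z(-82 + 18) = 19654 - 4*(-82 + 18)² = 19654 - 4*(-64)² = 19654 - 4*4096 = 19654 - 1*16384 = 19654 - 16384 = 3270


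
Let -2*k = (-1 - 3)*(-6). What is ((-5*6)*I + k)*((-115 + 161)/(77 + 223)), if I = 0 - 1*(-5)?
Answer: -621/25 ≈ -24.840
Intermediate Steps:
I = 5 (I = 0 + 5 = 5)
k = -12 (k = -(-1 - 3)*(-6)/2 = -(-2)*(-6) = -½*24 = -12)
((-5*6)*I + k)*((-115 + 161)/(77 + 223)) = (-5*6*5 - 12)*((-115 + 161)/(77 + 223)) = (-30*5 - 12)*(46/300) = (-150 - 12)*(46*(1/300)) = -162*23/150 = -621/25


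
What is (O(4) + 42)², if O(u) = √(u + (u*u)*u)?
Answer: 1832 + 168*√17 ≈ 2524.7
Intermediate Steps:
O(u) = √(u + u³) (O(u) = √(u + u²*u) = √(u + u³))
(O(4) + 42)² = (√(4 + 4³) + 42)² = (√(4 + 64) + 42)² = (√68 + 42)² = (2*√17 + 42)² = (42 + 2*√17)²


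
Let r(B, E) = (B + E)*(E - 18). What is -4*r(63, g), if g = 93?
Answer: -46800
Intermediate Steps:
r(B, E) = (-18 + E)*(B + E) (r(B, E) = (B + E)*(-18 + E) = (-18 + E)*(B + E))
-4*r(63, g) = -4*(93**2 - 18*63 - 18*93 + 63*93) = -4*(8649 - 1134 - 1674 + 5859) = -4*11700 = -46800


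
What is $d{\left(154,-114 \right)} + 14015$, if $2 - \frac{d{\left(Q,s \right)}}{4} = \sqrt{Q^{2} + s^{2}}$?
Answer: $14023 - 8 \sqrt{9178} \approx 13257.0$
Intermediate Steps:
$d{\left(Q,s \right)} = 8 - 4 \sqrt{Q^{2} + s^{2}}$
$d{\left(154,-114 \right)} + 14015 = \left(8 - 4 \sqrt{154^{2} + \left(-114\right)^{2}}\right) + 14015 = \left(8 - 4 \sqrt{23716 + 12996}\right) + 14015 = \left(8 - 4 \sqrt{36712}\right) + 14015 = \left(8 - 4 \cdot 2 \sqrt{9178}\right) + 14015 = \left(8 - 8 \sqrt{9178}\right) + 14015 = 14023 - 8 \sqrt{9178}$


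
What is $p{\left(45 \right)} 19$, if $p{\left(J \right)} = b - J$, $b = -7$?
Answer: $-988$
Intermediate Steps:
$p{\left(J \right)} = -7 - J$
$p{\left(45 \right)} 19 = \left(-7 - 45\right) 19 = \left(-52\right) 19 = -988$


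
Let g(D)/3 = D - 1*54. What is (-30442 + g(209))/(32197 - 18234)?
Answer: -29977/13963 ≈ -2.1469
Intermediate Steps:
g(D) = -162 + 3*D (g(D) = 3*(D - 1*54) = 3*(D - 54) = 3*(-54 + D) = -162 + 3*D)
(-30442 + g(209))/(32197 - 18234) = (-30442 + (-162 + 3*209))/(32197 - 18234) = (-30442 + (-162 + 627))/13963 = (-30442 + 465)*(1/13963) = -29977*1/13963 = -29977/13963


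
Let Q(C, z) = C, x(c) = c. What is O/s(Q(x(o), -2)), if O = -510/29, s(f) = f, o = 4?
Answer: -255/58 ≈ -4.3966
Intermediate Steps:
O = -510/29 (O = -510*1/29 = -510/29 ≈ -17.586)
O/s(Q(x(o), -2)) = -510/29/4 = -510/29*¼ = -255/58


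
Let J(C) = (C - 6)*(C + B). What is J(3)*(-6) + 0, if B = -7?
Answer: -72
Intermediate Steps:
J(C) = (-7 + C)*(-6 + C) (J(C) = (C - 6)*(C - 7) = (-6 + C)*(-7 + C) = (-7 + C)*(-6 + C))
J(3)*(-6) + 0 = (42 + 3² - 13*3)*(-6) + 0 = (42 + 9 - 39)*(-6) + 0 = 12*(-6) + 0 = -72 + 0 = -72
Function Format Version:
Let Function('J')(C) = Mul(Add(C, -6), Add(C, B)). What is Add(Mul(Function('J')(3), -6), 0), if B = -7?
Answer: -72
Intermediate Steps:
Function('J')(C) = Mul(Add(-7, C), Add(-6, C)) (Function('J')(C) = Mul(Add(C, -6), Add(C, -7)) = Mul(Add(-6, C), Add(-7, C)) = Mul(Add(-7, C), Add(-6, C)))
Add(Mul(Function('J')(3), -6), 0) = Add(Mul(Add(42, Pow(3, 2), Mul(-13, 3)), -6), 0) = Add(Mul(Add(42, 9, -39), -6), 0) = Add(Mul(12, -6), 0) = Add(-72, 0) = -72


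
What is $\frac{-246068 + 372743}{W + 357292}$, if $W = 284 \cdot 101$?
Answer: $\frac{126675}{385976} \approx 0.32819$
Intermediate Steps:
$W = 28684$
$\frac{-246068 + 372743}{W + 357292} = \frac{-246068 + 372743}{28684 + 357292} = \frac{126675}{385976}$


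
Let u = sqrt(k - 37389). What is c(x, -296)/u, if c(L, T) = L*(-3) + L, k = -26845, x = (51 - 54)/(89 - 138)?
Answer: 3*I*sqrt(64234)/1573733 ≈ 0.00048314*I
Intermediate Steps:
x = 3/49 (x = -3/(-49) = -3*(-1/49) = 3/49 ≈ 0.061224)
c(L, T) = -2*L (c(L, T) = -3*L + L = -2*L)
u = I*sqrt(64234) (u = sqrt(-26845 - 37389) = sqrt(-64234) = I*sqrt(64234) ≈ 253.44*I)
c(x, -296)/u = (-2*3/49)/((I*sqrt(64234))) = -(-3)*I*sqrt(64234)/1573733 = 3*I*sqrt(64234)/1573733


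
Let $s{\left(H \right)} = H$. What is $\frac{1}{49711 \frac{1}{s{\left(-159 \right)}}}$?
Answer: $- \frac{159}{49711} \approx -0.0031985$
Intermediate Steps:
$\frac{1}{49711 \frac{1}{s{\left(-159 \right)}}} = \frac{1}{49711 \frac{1}{-159}} = \frac{1}{49711 \left(- \frac{1}{159}\right)} = \frac{1}{- \frac{49711}{159}} = - \frac{159}{49711}$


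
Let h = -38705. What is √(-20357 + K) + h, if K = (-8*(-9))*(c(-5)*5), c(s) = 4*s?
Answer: -38705 + I*√27557 ≈ -38705.0 + 166.0*I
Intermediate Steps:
K = -7200 (K = (-8*(-9))*((4*(-5))*5) = 72*(-20*5) = 72*(-100) = -7200)
√(-20357 + K) + h = √(-20357 - 7200) - 38705 = √(-27557) - 38705 = I*√27557 - 38705 = -38705 + I*√27557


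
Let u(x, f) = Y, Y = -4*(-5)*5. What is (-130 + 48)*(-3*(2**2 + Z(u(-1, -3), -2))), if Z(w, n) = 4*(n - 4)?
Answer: -4920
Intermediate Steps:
Y = 100 (Y = 20*5 = 100)
u(x, f) = 100
Z(w, n) = -16 + 4*n (Z(w, n) = 4*(-4 + n) = -16 + 4*n)
(-130 + 48)*(-3*(2**2 + Z(u(-1, -3), -2))) = (-130 + 48)*(-3*(2**2 + (-16 + 4*(-2)))) = -(-246)*(4 + (-16 - 8)) = -(-246)*(4 - 24) = -(-246)*(-20) = -82*60 = -4920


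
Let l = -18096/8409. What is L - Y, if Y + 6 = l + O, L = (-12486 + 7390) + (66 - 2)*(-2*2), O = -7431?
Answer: 5850287/2803 ≈ 2087.2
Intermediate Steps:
l = -6032/2803 (l = -18096*1/8409 = -6032/2803 ≈ -2.1520)
L = -5352 (L = -5096 + 64*(-4) = -5096 - 256 = -5352)
Y = -20851943/2803 (Y = -6 + (-6032/2803 - 7431) = -6 - 20835125/2803 = -20851943/2803 ≈ -7439.1)
L - Y = -5352 - 1*(-20851943/2803) = -5352 + 20851943/2803 = 5850287/2803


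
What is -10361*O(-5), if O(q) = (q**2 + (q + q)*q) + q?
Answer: -725270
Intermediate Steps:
O(q) = q + 3*q**2 (O(q) = (q**2 + (2*q)*q) + q = (q**2 + 2*q**2) + q = 3*q**2 + q = q + 3*q**2)
-10361*O(-5) = -(-51805)*(1 + 3*(-5)) = -(-51805)*(1 - 15) = -(-51805)*(-14) = -10361*70 = -725270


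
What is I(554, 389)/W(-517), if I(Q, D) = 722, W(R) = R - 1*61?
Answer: -361/289 ≈ -1.2491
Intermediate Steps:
W(R) = -61 + R (W(R) = R - 61 = -61 + R)
I(554, 389)/W(-517) = 722/(-61 - 517) = 722/(-578) = 722*(-1/578) = -361/289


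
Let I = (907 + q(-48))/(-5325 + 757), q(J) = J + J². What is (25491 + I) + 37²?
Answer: 122693317/4568 ≈ 26859.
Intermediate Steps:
I = -3163/4568 (I = (907 - 48*(1 - 48))/(-5325 + 757) = (907 - 48*(-47))/(-4568) = (907 + 2256)*(-1/4568) = 3163*(-1/4568) = -3163/4568 ≈ -0.69243)
(25491 + I) + 37² = (25491 - 3163/4568) + 37² = 116439725/4568 + 1369 = 122693317/4568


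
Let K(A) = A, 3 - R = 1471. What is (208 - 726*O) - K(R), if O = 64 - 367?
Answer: 221654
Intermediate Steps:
O = -303
R = -1468 (R = 3 - 1*1471 = 3 - 1471 = -1468)
(208 - 726*O) - K(R) = (208 - 726*(-303)) - 1*(-1468) = (208 + 219978) + 1468 = 220186 + 1468 = 221654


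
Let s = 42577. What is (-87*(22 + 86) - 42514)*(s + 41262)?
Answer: -4352082490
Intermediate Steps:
(-87*(22 + 86) - 42514)*(s + 41262) = (-87*(22 + 86) - 42514)*(42577 + 41262) = (-87*108 - 42514)*83839 = (-9396 - 42514)*83839 = -51910*83839 = -4352082490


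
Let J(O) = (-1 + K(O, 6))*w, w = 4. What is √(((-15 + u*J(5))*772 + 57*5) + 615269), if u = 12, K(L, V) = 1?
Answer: 7*√12326 ≈ 777.16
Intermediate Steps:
J(O) = 0 (J(O) = (-1 + 1)*4 = 0*4 = 0)
√(((-15 + u*J(5))*772 + 57*5) + 615269) = √(((-15 + 12*0)*772 + 57*5) + 615269) = √(((-15 + 0)*772 + 285) + 615269) = √((-15*772 + 285) + 615269) = √((-11580 + 285) + 615269) = √(-11295 + 615269) = √603974 = 7*√12326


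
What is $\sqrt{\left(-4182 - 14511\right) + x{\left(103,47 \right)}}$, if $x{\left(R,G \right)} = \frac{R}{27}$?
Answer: $\frac{4 i \sqrt{94614}}{9} \approx 136.71 i$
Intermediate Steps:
$x{\left(R,G \right)} = \frac{R}{27}$ ($x{\left(R,G \right)} = R \frac{1}{27} = \frac{R}{27}$)
$\sqrt{\left(-4182 - 14511\right) + x{\left(103,47 \right)}} = \sqrt{\left(-4182 - 14511\right) + \frac{1}{27} \cdot 103} = \sqrt{\left(-4182 - 14511\right) + \frac{103}{27}} = \sqrt{-18693 + \frac{103}{27}} = \sqrt{- \frac{504608}{27}} = \frac{4 i \sqrt{94614}}{9}$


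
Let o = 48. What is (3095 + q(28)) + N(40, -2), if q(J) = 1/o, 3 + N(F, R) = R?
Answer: 148321/48 ≈ 3090.0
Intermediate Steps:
N(F, R) = -3 + R
q(J) = 1/48
(3095 + q(28)) + N(40, -2) = (3095 + 1/48) + (-3 - 2) = 148561/48 - 5 = 148321/48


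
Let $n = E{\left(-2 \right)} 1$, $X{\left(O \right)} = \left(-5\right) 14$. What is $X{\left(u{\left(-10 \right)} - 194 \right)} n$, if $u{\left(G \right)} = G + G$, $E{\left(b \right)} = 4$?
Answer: $-280$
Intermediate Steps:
$u{\left(G \right)} = 2 G$
$X{\left(O \right)} = -70$
$n = 4$ ($n = 4 \cdot 1 = 4$)
$X{\left(u{\left(-10 \right)} - 194 \right)} n = \left(-70\right) 4 = -280$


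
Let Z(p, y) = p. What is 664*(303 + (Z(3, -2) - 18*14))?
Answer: 35856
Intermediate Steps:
664*(303 + (Z(3, -2) - 18*14)) = 664*(303 + (3 - 18*14)) = 664*(303 + (3 - 252)) = 664*(303 - 249) = 664*54 = 35856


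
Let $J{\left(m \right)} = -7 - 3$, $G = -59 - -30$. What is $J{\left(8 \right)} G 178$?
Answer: $51620$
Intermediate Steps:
$G = -29$ ($G = -59 + 30 = -29$)
$J{\left(m \right)} = -10$
$J{\left(8 \right)} G 178 = \left(-10\right) \left(-29\right) 178 = 290 \cdot 178 = 51620$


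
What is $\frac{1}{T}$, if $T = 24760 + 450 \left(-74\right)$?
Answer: $- \frac{1}{8540} \approx -0.0001171$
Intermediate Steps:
$T = -8540$ ($T = 24760 - 33300 = -8540$)
$\frac{1}{T} = \frac{1}{-8540} = - \frac{1}{8540}$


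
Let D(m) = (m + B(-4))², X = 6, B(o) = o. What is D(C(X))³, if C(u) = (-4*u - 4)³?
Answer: 112026129832644775274745856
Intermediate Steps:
C(u) = (-4 - 4*u)³
D(m) = (-4 + m)² (D(m) = (m - 4)² = (-4 + m)²)
D(C(X))³ = ((-4 - 64*(1 + 6)³)²)³ = ((-4 - 64*7³)²)³ = ((-4 - 64*343)²)³ = ((-4 - 21952)²)³ = ((-21956)²)³ = 482065936³ = 112026129832644775274745856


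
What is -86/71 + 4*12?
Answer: 3322/71 ≈ 46.789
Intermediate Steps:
-86/71 + 4*12 = -86*1/71 + 48 = -86/71 + 48 = 3322/71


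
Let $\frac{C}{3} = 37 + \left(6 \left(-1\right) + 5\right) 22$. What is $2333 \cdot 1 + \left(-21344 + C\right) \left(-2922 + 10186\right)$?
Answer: $-154713603$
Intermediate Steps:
$C = 45$ ($C = 3 \left(37 + \left(6 \left(-1\right) + 5\right) 22\right) = 3 \left(37 + \left(-6 + 5\right) 22\right) = 3 \left(37 - 22\right) = 3 \cdot 15 = 45$)
$2333 \cdot 1 + \left(-21344 + C\right) \left(-2922 + 10186\right) = 2333 \cdot 1 + \left(-21344 + 45\right) \left(-2922 + 10186\right) = 2333 - 154715936 = -154713603$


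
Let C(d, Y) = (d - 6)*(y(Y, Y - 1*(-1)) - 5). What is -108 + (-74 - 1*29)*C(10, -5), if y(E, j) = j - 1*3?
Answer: 4836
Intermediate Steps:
y(E, j) = -3 + j (y(E, j) = j - 3 = -3 + j)
C(d, Y) = (-7 + Y)*(-6 + d) (C(d, Y) = (d - 6)*((-3 + (Y - 1*(-1))) - 5) = (-6 + d)*((-3 + (Y + 1)) - 5) = (-6 + d)*((-3 + (1 + Y)) - 5) = (-6 + d)*((-2 + Y) - 5) = (-6 + d)*(-7 + Y) = (-7 + Y)*(-6 + d))
-108 + (-74 - 1*29)*C(10, -5) = -108 + (-74 - 1*29)*(42 - 7*10 - 6*(-5) - 5*10) = -108 + (-74 - 29)*(42 - 70 + 30 - 50) = -108 - 103*(-48) = -108 + 4944 = 4836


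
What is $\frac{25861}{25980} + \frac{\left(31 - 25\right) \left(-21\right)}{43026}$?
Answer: $\frac{184903651}{186302580} \approx 0.99249$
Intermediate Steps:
$\frac{25861}{25980} + \frac{\left(31 - 25\right) \left(-21\right)}{43026} = 25861 \cdot \frac{1}{25980} + 6 \left(-21\right) \frac{1}{43026} = \frac{25861}{25980} - \frac{21}{7171} = \frac{184903651}{186302580}$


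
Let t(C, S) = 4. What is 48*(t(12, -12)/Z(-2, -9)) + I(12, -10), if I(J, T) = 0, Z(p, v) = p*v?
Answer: 32/3 ≈ 10.667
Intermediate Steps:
48*(t(12, -12)/Z(-2, -9)) + I(12, -10) = 48*(4/((-2*(-9)))) + 0 = 48*(4/18) + 0 = 48*(4*(1/18)) + 0 = 48*(2/9) + 0 = 32/3 + 0 = 32/3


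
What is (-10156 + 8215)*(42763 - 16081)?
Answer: -51789762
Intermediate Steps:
(-10156 + 8215)*(42763 - 16081) = -1941*26682 = -51789762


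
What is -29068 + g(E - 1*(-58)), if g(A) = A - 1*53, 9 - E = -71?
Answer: -28983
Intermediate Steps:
E = 80 (E = 9 - 1*(-71) = 9 + 71 = 80)
g(A) = -53 + A (g(A) = A - 53 = -53 + A)
-29068 + g(E - 1*(-58)) = -29068 + (-53 + (80 - 1*(-58))) = -29068 + (-53 + (80 + 58)) = -29068 + (-53 + 138) = -29068 + 85 = -28983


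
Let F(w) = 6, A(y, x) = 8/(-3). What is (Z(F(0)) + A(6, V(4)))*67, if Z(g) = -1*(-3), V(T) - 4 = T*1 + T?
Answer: 67/3 ≈ 22.333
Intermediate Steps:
V(T) = 4 + 2*T (V(T) = 4 + (T*1 + T) = 4 + (T + T) = 4 + 2*T)
A(y, x) = -8/3 (A(y, x) = 8*(-⅓) = -8/3)
Z(g) = 3
(Z(F(0)) + A(6, V(4)))*67 = (3 - 8/3)*67 = (⅓)*67 = 67/3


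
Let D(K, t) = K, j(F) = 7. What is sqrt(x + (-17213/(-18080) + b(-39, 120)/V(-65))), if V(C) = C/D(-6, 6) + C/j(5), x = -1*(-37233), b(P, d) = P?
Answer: sqrt(760189687810)/4520 ≈ 192.90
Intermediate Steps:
x = 37233
V(C) = -C/42 (V(C) = C/(-6) + C/7 = C*(-1/6) + C*(1/7) = -C/6 + C/7 = -C/42)
sqrt(x + (-17213/(-18080) + b(-39, 120)/V(-65))) = sqrt(37233 + (-17213/(-18080) - 39/((-1/42*(-65))))) = sqrt(37233 + (-17213*(-1/18080) - 39/65/42)) = sqrt(37233 + (17213/18080 - 39*42/65)) = sqrt(37233 + (17213/18080 - 126/5)) = sqrt(37233 - 438403/18080) = sqrt(672734237/18080) = sqrt(760189687810)/4520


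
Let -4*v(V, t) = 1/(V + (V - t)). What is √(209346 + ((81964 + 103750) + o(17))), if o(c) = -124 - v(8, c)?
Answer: 27*√2167/2 ≈ 628.44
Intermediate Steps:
v(V, t) = -1/(4*(-t + 2*V)) (v(V, t) = -1/(4*(V + (V - t))) = -1/(4*(-t + 2*V)))
o(c) = -124 - 1/(4*(-16 + c)) (o(c) = -124 - 1/(4*(c - 2*8)) = -124 - 1/(4*(c - 16)) = -124 - 1/(4*(-16 + c)))
√(209346 + ((81964 + 103750) + o(17))) = √(209346 + ((81964 + 103750) + (7935 - 496*17)/(4*(-16 + 17)))) = √(209346 + (185714 + (¼)*(7935 - 8432)/1)) = √(209346 + (185714 + (¼)*1*(-497))) = √(209346 + (185714 - 497/4)) = √(209346 + 742359/4) = √(1579743/4) = 27*√2167/2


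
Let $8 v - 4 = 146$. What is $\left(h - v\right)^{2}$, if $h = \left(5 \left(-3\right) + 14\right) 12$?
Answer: $\frac{15129}{16} \approx 945.56$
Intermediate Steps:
$v = \frac{75}{4}$ ($v = \frac{1}{2} + \frac{1}{8} \cdot 146 = \frac{1}{2} + \frac{73}{4} = \frac{75}{4} \approx 18.75$)
$h = -12$ ($h = \left(-15 + 14\right) 12 = \left(-1\right) 12 = -12$)
$\left(h - v\right)^{2} = \left(-12 - \frac{75}{4}\right)^{2} = \left(- \frac{123}{4}\right)^{2} = \frac{15129}{16}$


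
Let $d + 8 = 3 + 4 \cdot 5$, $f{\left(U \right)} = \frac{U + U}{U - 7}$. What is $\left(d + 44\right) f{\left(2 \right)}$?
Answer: $- \frac{236}{5} \approx -47.2$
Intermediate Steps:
$f{\left(U \right)} = \frac{2 U}{-7 + U}$
$d = 15$ ($d = -8 + \left(3 + 4 \cdot 5\right) = -8 + \left(3 + 20\right) = -8 + 23 = 15$)
$\left(d + 44\right) f{\left(2 \right)} = \left(15 + 44\right) 2 \cdot 2 \frac{1}{-7 + 2} = 59 \cdot 2 \cdot 2 \frac{1}{-5} = 59 \cdot 2 \cdot 2 \left(- \frac{1}{5}\right) = 59 \left(- \frac{4}{5}\right) = - \frac{236}{5}$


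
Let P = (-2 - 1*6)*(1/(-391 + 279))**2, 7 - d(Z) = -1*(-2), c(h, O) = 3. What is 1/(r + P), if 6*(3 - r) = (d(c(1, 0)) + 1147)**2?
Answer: -1568/346811809 ≈ -4.5212e-6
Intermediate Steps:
d(Z) = 5 (d(Z) = 7 - (-1)*(-2) = 7 - 1*2 = 7 - 2 = 5)
r = -221181 (r = 3 - (5 + 1147)**2/6 = 3 - 1/6*1152**2 = 3 - 1/6*1327104 = 3 - 221184 = -221181)
P = -1/1568 (P = (-2 - 6)*(1/(-112))**2 = -8*(-1/112)**2 = -8*1/12544 = -1/1568 ≈ -0.00063775)
1/(r + P) = 1/(-221181 - 1/1568) = 1/(-346811809/1568) = -1568/346811809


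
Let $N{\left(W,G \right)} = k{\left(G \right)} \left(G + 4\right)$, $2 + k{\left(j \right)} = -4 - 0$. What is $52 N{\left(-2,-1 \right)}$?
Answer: $-936$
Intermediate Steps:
$k{\left(j \right)} = -6$ ($k{\left(j \right)} = -2 - 4 = -6$)
$N{\left(W,G \right)} = -24 - 6 G$ ($N{\left(W,G \right)} = - 6 \left(G + 4\right) = - 6 \left(4 + G\right) = -24 - 6 G$)
$52 N{\left(-2,-1 \right)} = 52 \left(-24 - -6\right) = 52 \left(-24 + 6\right) = 52 \left(-18\right) = -936$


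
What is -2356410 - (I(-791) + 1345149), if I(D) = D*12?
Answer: -3692067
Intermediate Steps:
I(D) = 12*D
-2356410 - (I(-791) + 1345149) = -2356410 - (12*(-791) + 1345149) = -2356410 - (-9492 + 1345149) = -2356410 - 1*1335657 = -2356410 - 1335657 = -3692067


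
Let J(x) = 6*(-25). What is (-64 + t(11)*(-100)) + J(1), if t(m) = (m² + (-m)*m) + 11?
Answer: -1314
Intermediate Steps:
t(m) = 11 (t(m) = (m² - m²) + 11 = 0 + 11 = 11)
J(x) = -150
(-64 + t(11)*(-100)) + J(1) = (-64 + 11*(-100)) - 150 = (-64 - 1100) - 150 = -1164 - 150 = -1314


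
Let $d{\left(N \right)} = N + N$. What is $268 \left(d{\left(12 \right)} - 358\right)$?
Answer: $-89512$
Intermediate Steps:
$d{\left(N \right)} = 2 N$
$268 \left(d{\left(12 \right)} - 358\right) = 268 \left(2 \cdot 12 - 358\right) = 268 \left(24 - 358\right) = 268 \left(-334\right) = -89512$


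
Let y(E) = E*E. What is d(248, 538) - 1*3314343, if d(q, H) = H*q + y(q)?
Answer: -3119415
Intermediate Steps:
y(E) = E²
d(q, H) = q² + H*q (d(q, H) = H*q + q² = q² + H*q)
d(248, 538) - 1*3314343 = 248*(538 + 248) - 1*3314343 = 248*786 - 3314343 = 194928 - 3314343 = -3119415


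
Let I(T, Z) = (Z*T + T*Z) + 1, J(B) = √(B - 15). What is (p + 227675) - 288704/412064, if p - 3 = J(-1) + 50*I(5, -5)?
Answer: 2900251934/12877 + 4*I ≈ 2.2523e+5 + 4.0*I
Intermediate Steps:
J(B) = √(-15 + B)
I(T, Z) = 1 + 2*T*Z (I(T, Z) = (T*Z + T*Z) + 1 = 2*T*Z + 1 = 1 + 2*T*Z)
p = -2447 + 4*I (p = 3 + (√(-15 - 1) + 50*(1 + 2*5*(-5))) = 3 + (√(-16) + 50*(1 - 50)) = 3 + (4*I + 50*(-49)) = 3 + (4*I - 2450) = 3 + (-2450 + 4*I) = -2447 + 4*I ≈ -2447.0 + 4.0*I)
(p + 227675) - 288704/412064 = ((-2447 + 4*I) + 227675) - 288704/412064 = (225228 + 4*I) - 288704*1/412064 = (225228 + 4*I) - 9022/12877 = 2900251934/12877 + 4*I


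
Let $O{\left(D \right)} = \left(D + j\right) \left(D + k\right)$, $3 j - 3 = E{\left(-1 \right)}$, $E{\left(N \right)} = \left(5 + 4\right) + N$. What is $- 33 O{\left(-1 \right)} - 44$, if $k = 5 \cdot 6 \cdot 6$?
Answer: $-15796$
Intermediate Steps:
$E{\left(N \right)} = 9 + N$
$j = \frac{11}{3}$ ($j = 1 + \frac{9 - 1}{3} = 1 + \frac{1}{3} \cdot 8 = 1 + \frac{8}{3} = \frac{11}{3} \approx 3.6667$)
$k = 180$ ($k = 30 \cdot 6 = 180$)
$O{\left(D \right)} = \left(180 + D\right) \left(\frac{11}{3} + D\right)$ ($O{\left(D \right)} = \left(D + \frac{11}{3}\right) \left(D + 180\right) = \left(\frac{11}{3} + D\right) \left(180 + D\right) = \left(180 + D\right) \left(\frac{11}{3} + D\right)$)
$- 33 O{\left(-1 \right)} - 44 = - 33 \left(660 + \left(-1\right)^{2} + \frac{551}{3} \left(-1\right)\right) - 44 = - 33 \left(660 + 1 - \frac{551}{3}\right) - 44 = \left(-33\right) \frac{1432}{3} - 44 = -15752 - 44 = -15796$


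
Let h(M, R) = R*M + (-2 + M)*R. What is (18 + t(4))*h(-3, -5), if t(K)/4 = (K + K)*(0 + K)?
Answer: 5840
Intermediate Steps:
h(M, R) = M*R + R*(-2 + M)
t(K) = 8*K² (t(K) = 4*((K + K)*(0 + K)) = 4*((2*K)*K) = 4*(2*K²) = 8*K²)
(18 + t(4))*h(-3, -5) = (18 + 8*4²)*(2*(-5)*(-1 - 3)) = (18 + 8*16)*(2*(-5)*(-4)) = (18 + 128)*40 = 146*40 = 5840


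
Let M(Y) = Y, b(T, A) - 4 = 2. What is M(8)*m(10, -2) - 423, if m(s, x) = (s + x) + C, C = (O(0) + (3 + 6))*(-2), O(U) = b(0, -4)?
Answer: -599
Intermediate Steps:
b(T, A) = 6 (b(T, A) = 4 + 2 = 6)
O(U) = 6
C = -30 (C = (6 + (3 + 6))*(-2) = (6 + 9)*(-2) = 15*(-2) = -30)
m(s, x) = -30 + s + x (m(s, x) = (s + x) - 30 = -30 + s + x)
M(8)*m(10, -2) - 423 = 8*(-30 + 10 - 2) - 423 = 8*(-22) - 423 = -176 - 423 = -599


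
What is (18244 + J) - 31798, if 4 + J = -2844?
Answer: -16402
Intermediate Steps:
J = -2848 (J = -4 - 2844 = -2848)
(18244 + J) - 31798 = (18244 - 2848) - 31798 = 15396 - 31798 = -16402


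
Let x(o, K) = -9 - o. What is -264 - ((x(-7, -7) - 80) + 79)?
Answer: -261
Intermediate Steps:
-264 - ((x(-7, -7) - 80) + 79) = -264 - (((-9 - 1*(-7)) - 80) + 79) = -264 - (((-9 + 7) - 80) + 79) = -264 - ((-2 - 80) + 79) = -264 - (-82 + 79) = -264 - 1*(-3) = -264 + 3 = -261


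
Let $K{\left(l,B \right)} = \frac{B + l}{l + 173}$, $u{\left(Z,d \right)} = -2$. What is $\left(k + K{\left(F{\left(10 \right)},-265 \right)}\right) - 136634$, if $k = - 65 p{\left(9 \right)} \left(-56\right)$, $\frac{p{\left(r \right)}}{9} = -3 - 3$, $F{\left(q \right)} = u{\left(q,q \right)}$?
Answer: $- \frac{18992147}{57} \approx -3.332 \cdot 10^{5}$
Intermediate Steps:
$F{\left(q \right)} = -2$
$K{\left(l,B \right)} = \frac{B + l}{173 + l}$
$p{\left(r \right)} = -54$ ($p{\left(r \right)} = 9 \left(-3 - 3\right) = 9 \left(-6\right) = -54$)
$k = -196560$ ($k = \left(-65\right) \left(-54\right) \left(-56\right) = 3510 \left(-56\right) = -196560$)
$\left(k + K{\left(F{\left(10 \right)},-265 \right)}\right) - 136634 = \left(-196560 + \frac{-265 - 2}{173 - 2}\right) - 136634 = \left(-196560 + \frac{1}{171} \left(-267\right)\right) - 136634 = \left(-196560 - \frac{89}{57}\right) - 136634 = - \frac{11204009}{57} - 136634 = - \frac{18992147}{57}$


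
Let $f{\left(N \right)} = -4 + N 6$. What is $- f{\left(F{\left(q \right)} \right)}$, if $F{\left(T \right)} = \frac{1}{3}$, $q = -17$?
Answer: $2$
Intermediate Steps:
$F{\left(T \right)} = \frac{1}{3}$
$f{\left(N \right)} = -4 + 6 N$
$- f{\left(F{\left(q \right)} \right)} = - (-4 + 6 \cdot \frac{1}{3}) = - (-4 + 2) = \left(-1\right) \left(-2\right) = 2$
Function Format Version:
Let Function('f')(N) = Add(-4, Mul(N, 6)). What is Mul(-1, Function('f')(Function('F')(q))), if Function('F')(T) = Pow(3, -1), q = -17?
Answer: 2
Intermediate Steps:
Function('F')(T) = Rational(1, 3)
Function('f')(N) = Add(-4, Mul(6, N))
Mul(-1, Function('f')(Function('F')(q))) = Mul(-1, Add(-4, Mul(6, Rational(1, 3)))) = Mul(-1, Add(-4, 2)) = Mul(-1, -2) = 2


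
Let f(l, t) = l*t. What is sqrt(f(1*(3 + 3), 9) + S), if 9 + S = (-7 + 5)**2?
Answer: 7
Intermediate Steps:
S = -5 (S = -9 + (-7 + 5)**2 = -9 + (-2)**2 = -9 + 4 = -5)
sqrt(f(1*(3 + 3), 9) + S) = sqrt((1*(3 + 3))*9 - 5) = sqrt((1*6)*9 - 5) = sqrt(6*9 - 5) = sqrt(54 - 5) = sqrt(49) = 7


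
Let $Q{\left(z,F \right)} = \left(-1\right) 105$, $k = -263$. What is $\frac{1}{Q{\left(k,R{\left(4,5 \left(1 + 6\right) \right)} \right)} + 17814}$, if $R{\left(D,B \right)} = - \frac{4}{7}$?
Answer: $\frac{1}{17709} \approx 5.6468 \cdot 10^{-5}$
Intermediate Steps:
$R{\left(D,B \right)} = - \frac{4}{7}$ ($R{\left(D,B \right)} = \left(-4\right) \frac{1}{7} = - \frac{4}{7}$)
$Q{\left(z,F \right)} = -105$
$\frac{1}{Q{\left(k,R{\left(4,5 \left(1 + 6\right) \right)} \right)} + 17814} = \frac{1}{-105 + 17814} = \frac{1}{17709}$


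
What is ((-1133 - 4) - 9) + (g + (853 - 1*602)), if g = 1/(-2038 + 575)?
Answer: -1309386/1463 ≈ -895.00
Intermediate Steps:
g = -1/1463 (g = 1/(-1463) = -1/1463 ≈ -0.00068353)
((-1133 - 4) - 9) + (g + (853 - 1*602)) = ((-1133 - 4) - 9) + (-1/1463 + (853 - 1*602)) = (-1137 - 9) + (-1/1463 + (853 - 602)) = -1146 + (-1/1463 + 251) = -1146 + 367212/1463 = -1309386/1463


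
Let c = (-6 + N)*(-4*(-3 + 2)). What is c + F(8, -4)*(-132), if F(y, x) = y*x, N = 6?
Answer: 4224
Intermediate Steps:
c = 0 (c = (-6 + 6)*(-4*(-3 + 2)) = 0*(-4*(-1)) = 0*4 = 0)
F(y, x) = x*y
c + F(8, -4)*(-132) = 0 - 4*8*(-132) = 0 - 32*(-132) = 0 + 4224 = 4224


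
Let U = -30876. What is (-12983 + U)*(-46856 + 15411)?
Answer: 1379146255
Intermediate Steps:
(-12983 + U)*(-46856 + 15411) = (-12983 - 30876)*(-46856 + 15411) = -43859*(-31445) = 1379146255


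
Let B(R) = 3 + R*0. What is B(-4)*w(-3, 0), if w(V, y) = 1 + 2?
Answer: 9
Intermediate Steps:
w(V, y) = 3
B(R) = 3 (B(R) = 3 + 0 = 3)
B(-4)*w(-3, 0) = 3*3 = 9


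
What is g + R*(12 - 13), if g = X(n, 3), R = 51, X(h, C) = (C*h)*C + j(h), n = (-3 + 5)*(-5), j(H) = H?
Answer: -151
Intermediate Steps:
n = -10 (n = 2*(-5) = -10)
X(h, C) = h + h*C**2 (X(h, C) = (C*h)*C + h = h*C**2 + h = h + h*C**2)
g = -100 (g = -10*(1 + 3**2) = -10*(1 + 9) = -10*10 = -100)
g + R*(12 - 13) = -100 + 51*(12 - 13) = -100 + 51*(-1) = -100 - 51 = -151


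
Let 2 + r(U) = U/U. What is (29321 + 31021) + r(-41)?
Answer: 60341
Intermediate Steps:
r(U) = -1 (r(U) = -2 + U/U = -2 + 1 = -1)
(29321 + 31021) + r(-41) = (29321 + 31021) - 1 = 60342 - 1 = 60341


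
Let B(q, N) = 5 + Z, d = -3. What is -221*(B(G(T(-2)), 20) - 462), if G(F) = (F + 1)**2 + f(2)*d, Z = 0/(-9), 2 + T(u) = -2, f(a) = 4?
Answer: 100997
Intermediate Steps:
T(u) = -4 (T(u) = -2 - 2 = -4)
Z = 0 (Z = 0*(-1/9) = 0)
G(F) = -12 + (1 + F)**2 (G(F) = (F + 1)**2 + 4*(-3) = (1 + F)**2 - 12 = -12 + (1 + F)**2)
B(q, N) = 5 (B(q, N) = 5 + 0 = 5)
-221*(B(G(T(-2)), 20) - 462) = -221*(5 - 462) = -221*(-457) = 100997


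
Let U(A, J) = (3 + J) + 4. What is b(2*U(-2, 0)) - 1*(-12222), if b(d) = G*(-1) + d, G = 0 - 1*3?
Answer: 12239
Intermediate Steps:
U(A, J) = 7 + J
G = -3 (G = 0 - 3 = -3)
b(d) = 3 + d (b(d) = -3*(-1) + d = 3 + d)
b(2*U(-2, 0)) - 1*(-12222) = (3 + 2*(7 + 0)) - 1*(-12222) = (3 + 2*7) + 12222 = (3 + 14) + 12222 = 17 + 12222 = 12239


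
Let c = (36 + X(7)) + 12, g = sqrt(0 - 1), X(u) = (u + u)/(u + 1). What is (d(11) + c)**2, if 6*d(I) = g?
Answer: 356405/144 + 199*I/12 ≈ 2475.0 + 16.583*I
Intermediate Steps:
X(u) = 2*u/(1 + u) (X(u) = (2*u)/(1 + u) = 2*u/(1 + u))
g = I (g = sqrt(-1) = I ≈ 1.0*I)
d(I) = I/6
c = 199/4 (c = (36 + 2*7/(1 + 7)) + 12 = (36 + 2*7/8) + 12 = (36 + 2*7*(1/8)) + 12 = (36 + 7/4) + 12 = 151/4 + 12 = 199/4 ≈ 49.750)
(d(11) + c)**2 = (I/6 + 199/4)**2 = (199/4 + I/6)**2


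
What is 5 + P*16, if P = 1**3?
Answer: 21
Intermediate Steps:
P = 1
5 + P*16 = 5 + 1*16 = 5 + 16 = 21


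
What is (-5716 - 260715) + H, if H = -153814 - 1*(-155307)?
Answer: -264938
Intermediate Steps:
H = 1493 (H = -153814 + 155307 = 1493)
(-5716 - 260715) + H = (-5716 - 260715) + 1493 = -266431 + 1493 = -264938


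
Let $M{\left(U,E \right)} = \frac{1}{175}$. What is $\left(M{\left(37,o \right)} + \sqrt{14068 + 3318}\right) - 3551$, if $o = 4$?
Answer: $- \frac{621424}{175} + \sqrt{17386} \approx -3419.1$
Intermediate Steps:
$M{\left(U,E \right)} = \frac{1}{175}$
$\left(M{\left(37,o \right)} + \sqrt{14068 + 3318}\right) - 3551 = \left(\frac{1}{175} + \sqrt{14068 + 3318}\right) - 3551 = \left(\frac{1}{175} + \sqrt{17386}\right) - 3551 = - \frac{621424}{175} + \sqrt{17386}$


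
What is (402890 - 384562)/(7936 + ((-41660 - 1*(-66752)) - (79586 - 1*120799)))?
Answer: 18328/74241 ≈ 0.24687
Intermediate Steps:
(402890 - 384562)/(7936 + ((-41660 - 1*(-66752)) - (79586 - 1*120799))) = 18328/(7936 + ((-41660 + 66752) - (79586 - 120799))) = 18328/(7936 + (25092 - 1*(-41213))) = 18328/(7936 + (25092 + 41213)) = 18328/(7936 + 66305) = 18328/74241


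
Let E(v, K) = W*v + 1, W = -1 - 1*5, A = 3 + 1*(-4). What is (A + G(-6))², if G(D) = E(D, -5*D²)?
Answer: 1296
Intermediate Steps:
A = -1 (A = 3 - 4 = -1)
W = -6 (W = -1 - 5 = -6)
E(v, K) = 1 - 6*v (E(v, K) = -6*v + 1 = 1 - 6*v)
G(D) = 1 - 6*D
(A + G(-6))² = (-1 + (1 - 6*(-6)))² = (-1 + (1 + 36))² = (-1 + 37)² = 36² = 1296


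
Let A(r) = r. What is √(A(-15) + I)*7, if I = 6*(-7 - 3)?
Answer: 35*I*√3 ≈ 60.622*I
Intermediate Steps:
I = -60 (I = 6*(-10) = -60)
√(A(-15) + I)*7 = √(-15 - 60)*7 = √(-75)*7 = (5*I*√3)*7 = 35*I*√3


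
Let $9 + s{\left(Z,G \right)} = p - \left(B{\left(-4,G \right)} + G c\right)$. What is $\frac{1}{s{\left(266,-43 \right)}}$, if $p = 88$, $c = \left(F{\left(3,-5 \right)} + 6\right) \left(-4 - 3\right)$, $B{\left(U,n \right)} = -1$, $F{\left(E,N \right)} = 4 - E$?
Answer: $- \frac{1}{2027} \approx -0.00049334$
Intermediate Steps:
$c = -49$ ($c = \left(\left(4 - 3\right) + 6\right) \left(-4 - 3\right) = \left(\left(4 - 3\right) + 6\right) \left(-7\right) = \left(1 + 6\right) \left(-7\right) = 7 \left(-7\right) = -49$)
$s{\left(Z,G \right)} = 80 + 49 G$ ($s{\left(Z,G \right)} = -9 - \left(-89 + G \left(-49\right)\right) = -9 - \left(-89 - 49 G\right) = -9 + \left(88 + \left(1 + 49 G\right)\right) = -9 + \left(89 + 49 G\right) = 80 + 49 G$)
$\frac{1}{s{\left(266,-43 \right)}} = \frac{1}{80 + 49 \left(-43\right)} = \frac{1}{80 - 2107} = \frac{1}{-2027} = - \frac{1}{2027}$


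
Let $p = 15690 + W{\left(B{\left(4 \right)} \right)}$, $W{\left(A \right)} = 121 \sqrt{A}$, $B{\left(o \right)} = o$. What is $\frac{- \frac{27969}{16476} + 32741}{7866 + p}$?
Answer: $\frac{179804249}{130698616} \approx 1.3757$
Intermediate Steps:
$p = 15932$ ($p = 15690 + 121 \sqrt{4} = 15690 + 121 \cdot 2 = 15690 + 242 = 15932$)
$\frac{- \frac{27969}{16476} + 32741}{7866 + p} = \frac{- \frac{27969}{16476} + 32741}{7866 + 15932} = \frac{\left(-27969\right) \frac{1}{16476} + 32741}{23798} = \left(- \frac{9323}{5492} + 32741\right) \frac{1}{23798} = \frac{179804249}{5492} \cdot \frac{1}{23798} = \frac{179804249}{130698616}$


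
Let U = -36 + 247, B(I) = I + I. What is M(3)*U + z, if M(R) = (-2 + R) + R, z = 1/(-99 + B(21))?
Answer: 48107/57 ≈ 843.98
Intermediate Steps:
B(I) = 2*I
U = 211
z = -1/57 (z = 1/(-99 + 2*21) = 1/(-99 + 42) = 1/(-57) = -1/57 ≈ -0.017544)
M(R) = -2 + 2*R
M(3)*U + z = (-2 + 2*3)*211 - 1/57 = (-2 + 6)*211 - 1/57 = 4*211 - 1/57 = 844 - 1/57 = 48107/57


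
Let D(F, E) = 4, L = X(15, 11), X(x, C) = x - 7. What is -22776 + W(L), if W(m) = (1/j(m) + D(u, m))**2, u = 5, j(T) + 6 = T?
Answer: -91023/4 ≈ -22756.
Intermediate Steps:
X(x, C) = -7 + x
j(T) = -6 + T
L = 8 (L = -7 + 15 = 8)
W(m) = (4 + 1/(-6 + m))**2 (W(m) = (1/(-6 + m) + 4)**2 = (4 + 1/(-6 + m))**2)
-22776 + W(L) = -22776 + (-23 + 4*8)**2/(-6 + 8)**2 = -22776 + (-23 + 32)**2/2**2 = -22776 + 9**2*(1/4) = -22776 + 81*(1/4) = -22776 + 81/4 = -91023/4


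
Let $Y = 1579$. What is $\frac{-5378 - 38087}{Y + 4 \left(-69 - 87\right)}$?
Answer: $- \frac{8693}{191} \approx -45.513$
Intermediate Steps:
$\frac{-5378 - 38087}{Y + 4 \left(-69 - 87\right)} = \frac{-5378 - 38087}{1579 + 4 \left(-69 - 87\right)} = - \frac{43465}{1579 + 4 \left(-156\right)} = - \frac{43465}{1579 - 624} = - \frac{43465}{955} = \left(-43465\right) \frac{1}{955} = - \frac{8693}{191}$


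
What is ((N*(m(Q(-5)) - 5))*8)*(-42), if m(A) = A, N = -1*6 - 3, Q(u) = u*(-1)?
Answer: 0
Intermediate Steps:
Q(u) = -u
N = -9 (N = -6 - 3 = -9)
((N*(m(Q(-5)) - 5))*8)*(-42) = (-9*(-1*(-5) - 5)*8)*(-42) = (-9*(5 - 5)*8)*(-42) = (-9*0*8)*(-42) = (0*8)*(-42) = 0*(-42) = 0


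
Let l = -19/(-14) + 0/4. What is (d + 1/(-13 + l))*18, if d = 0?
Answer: -252/163 ≈ -1.5460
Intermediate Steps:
l = 19/14 (l = -19*(-1/14) + 0*(¼) = 19/14 + 0 = 19/14 ≈ 1.3571)
(d + 1/(-13 + l))*18 = (0 + 1/(-13 + 19/14))*18 = (0 + 1/(-163/14))*18 = (0 - 14/163)*18 = -14/163*18 = -252/163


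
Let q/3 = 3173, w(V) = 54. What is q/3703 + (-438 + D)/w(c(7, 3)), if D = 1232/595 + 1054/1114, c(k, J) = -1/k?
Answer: -17308022993/3155733630 ≈ -5.4846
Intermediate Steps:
q = 9519 (q = 3*3173 = 9519)
D = 142827/47345 (D = 1232*(1/595) + 1054*(1/1114) = 176/85 + 527/557 = 142827/47345 ≈ 3.0167)
q/3703 + (-438 + D)/w(c(7, 3)) = 9519/3703 + (-438 + 142827/47345)/54 = 9519*(1/3703) - 20594283/47345*1/54 = 9519/3703 - 6864761/852210 = -17308022993/3155733630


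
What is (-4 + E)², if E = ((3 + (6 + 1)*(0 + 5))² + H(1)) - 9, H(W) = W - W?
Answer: 2047761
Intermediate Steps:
H(W) = 0
E = 1435 (E = ((3 + (6 + 1)*(0 + 5))² + 0) - 9 = ((3 + 7*5)² + 0) - 9 = ((3 + 35)² + 0) - 9 = (38² + 0) - 9 = (1444 + 0) - 9 = 1444 - 9 = 1435)
(-4 + E)² = (-4 + 1435)² = 1431² = 2047761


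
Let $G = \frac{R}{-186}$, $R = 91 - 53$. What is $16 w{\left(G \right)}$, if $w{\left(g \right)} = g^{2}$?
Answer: $\frac{5776}{8649} \approx 0.66782$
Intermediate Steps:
$R = 38$ ($R = 91 - 53 = 38$)
$G = - \frac{19}{93}$ ($G = \frac{38}{-186} = 38 \left(- \frac{1}{186}\right) = - \frac{19}{93} \approx -0.2043$)
$16 w{\left(G \right)} = 16 \left(- \frac{19}{93}\right)^{2} = 16 \cdot \frac{361}{8649} = \frac{5776}{8649}$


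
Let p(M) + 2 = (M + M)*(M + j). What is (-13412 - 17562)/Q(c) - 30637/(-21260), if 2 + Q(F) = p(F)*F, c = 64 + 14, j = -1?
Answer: 14020780173/9957950140 ≈ 1.4080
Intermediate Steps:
p(M) = -2 + 2*M*(-1 + M) (p(M) = -2 + (M + M)*(M - 1) = -2 + (2*M)*(-1 + M) = -2 + 2*M*(-1 + M))
c = 78
Q(F) = -2 + F*(-2 - 2*F + 2*F²) (Q(F) = -2 + (-2 - 2*F + 2*F²)*F = -2 + F*(-2 - 2*F + 2*F²))
(-13412 - 17562)/Q(c) - 30637/(-21260) = (-13412 - 17562)/(-2 + 2*78*(-1 + 78² - 1*78)) - 30637/(-21260) = -30974/(-2 + 2*78*(-1 + 6084 - 78)) - 30637*(-1/21260) = -30974/(-2 + 2*78*6005) + 30637/21260 = -30974/(-2 + 936780) + 30637/21260 = -30974/936778 + 30637/21260 = -30974*1/936778 + 30637/21260 = -15487/468389 + 30637/21260 = 14020780173/9957950140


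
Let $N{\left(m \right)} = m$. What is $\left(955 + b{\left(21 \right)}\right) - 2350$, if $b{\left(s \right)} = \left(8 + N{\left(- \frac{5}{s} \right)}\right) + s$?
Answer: $- \frac{28691}{21} \approx -1366.2$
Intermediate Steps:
$b{\left(s \right)} = 8 + s - \frac{5}{s}$ ($b{\left(s \right)} = \left(8 - \frac{5}{s}\right) + s = 8 + s - \frac{5}{s}$)
$\left(955 + b{\left(21 \right)}\right) - 2350 = \left(955 + \left(8 + 21 - \frac{5}{21}\right)\right) - 2350 = \left(955 + \frac{604}{21}\right) - 2350 = \frac{20659}{21} - 2350 = - \frac{28691}{21}$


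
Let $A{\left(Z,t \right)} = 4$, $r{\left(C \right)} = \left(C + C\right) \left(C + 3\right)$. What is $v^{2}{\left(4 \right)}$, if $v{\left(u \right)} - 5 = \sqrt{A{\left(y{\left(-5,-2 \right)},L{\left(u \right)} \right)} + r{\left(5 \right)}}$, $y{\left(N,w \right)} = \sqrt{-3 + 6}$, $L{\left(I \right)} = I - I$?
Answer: $109 + 20 \sqrt{21} \approx 200.65$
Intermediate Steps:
$r{\left(C \right)} = 2 C \left(3 + C\right)$
$L{\left(I \right)} = 0$
$y{\left(N,w \right)} = \sqrt{3}$
$v{\left(u \right)} = 5 + 2 \sqrt{21}$ ($v{\left(u \right)} = 5 + \sqrt{4 + 2 \cdot 5 \left(3 + 5\right)} = 5 + \sqrt{4 + 2 \cdot 5 \cdot 8} = 5 + \sqrt{4 + 80} = 5 + \sqrt{84} = 5 + 2 \sqrt{21}$)
$v^{2}{\left(4 \right)} = \left(5 + 2 \sqrt{21}\right)^{2}$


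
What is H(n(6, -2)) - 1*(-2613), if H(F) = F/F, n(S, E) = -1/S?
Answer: 2614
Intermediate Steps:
H(F) = 1
H(n(6, -2)) - 1*(-2613) = 1 - 1*(-2613) = 1 + 2613 = 2614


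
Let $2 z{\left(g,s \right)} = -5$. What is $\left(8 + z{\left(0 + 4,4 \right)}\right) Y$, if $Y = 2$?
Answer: $11$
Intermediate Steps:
$z{\left(g,s \right)} = - \frac{5}{2}$ ($z{\left(g,s \right)} = \frac{1}{2} \left(-5\right) = - \frac{5}{2}$)
$\left(8 + z{\left(0 + 4,4 \right)}\right) Y = \left(8 - \frac{5}{2}\right) 2 = \frac{11}{2} \cdot 2 = 11$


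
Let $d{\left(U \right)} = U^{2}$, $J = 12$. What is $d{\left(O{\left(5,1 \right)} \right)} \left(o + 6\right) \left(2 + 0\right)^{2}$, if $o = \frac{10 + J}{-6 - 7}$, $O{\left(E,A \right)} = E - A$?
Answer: $\frac{3584}{13} \approx 275.69$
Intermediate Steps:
$o = - \frac{22}{13}$ ($o = \frac{10 + 12}{-6 - 7} = \frac{22}{-13} = 22 \left(- \frac{1}{13}\right) = - \frac{22}{13} \approx -1.6923$)
$d{\left(O{\left(5,1 \right)} \right)} \left(o + 6\right) \left(2 + 0\right)^{2} = \left(5 - 1\right)^{2} \left(- \frac{22}{13} + 6\right) \left(2 + 0\right)^{2} = \left(5 - 1\right)^{2} \cdot \frac{56}{13} \cdot 2^{2} = 4^{2} \cdot \frac{56}{13} \cdot 4 = 16 \cdot \frac{56}{13} \cdot 4 = \frac{896}{13} \cdot 4 = \frac{3584}{13}$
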